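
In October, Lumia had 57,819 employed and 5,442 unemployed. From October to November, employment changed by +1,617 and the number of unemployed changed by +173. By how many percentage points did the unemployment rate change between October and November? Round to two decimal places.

October: labor force = 57,819 + 5,442 = 63,261; u = 5,442/63,261 = 8.60%.
November: labor force = 59,436 + 5,615 = 65,051; u = 5,615/65,051 = 8.63%.
Change = 8.63% − 8.60% = +0.03 pp.

The unemployment rate changed by +0.03 percentage points.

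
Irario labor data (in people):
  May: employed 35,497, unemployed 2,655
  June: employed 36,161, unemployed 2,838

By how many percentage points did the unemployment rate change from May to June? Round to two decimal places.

May: labor force = 35,497 + 2,655 = 38,152; u = 2,655/38,152 = 6.96%.
June: labor force = 36,161 + 2,838 = 38,999; u = 2,838/38,999 = 7.28%.
Change = 7.28% − 6.96% = +0.32 pp.

The unemployment rate changed by +0.32 percentage points.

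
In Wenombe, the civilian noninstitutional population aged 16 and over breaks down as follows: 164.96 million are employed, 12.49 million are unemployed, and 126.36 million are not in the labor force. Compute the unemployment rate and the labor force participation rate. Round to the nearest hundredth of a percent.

Unemployment rate ≈ 7.04%; labor force participation rate ≈ 58.41%.

Labor force = employed + unemployed = 164.96 + 12.49 = 177.45 million.
Working-age population = 177.45 + 126.36 = 303.81 million.
Unemployment rate = 12.49 / 177.45 = 7.04%.
Labor force participation rate = 177.45 / 303.81 = 58.41%.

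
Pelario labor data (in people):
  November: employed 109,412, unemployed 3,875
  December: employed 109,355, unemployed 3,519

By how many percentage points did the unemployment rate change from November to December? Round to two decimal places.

The unemployment rate changed by −0.30 percentage points.

November: labor force = 109,412 + 3,875 = 113,287; u = 3,875/113,287 = 3.42%.
December: labor force = 109,355 + 3,519 = 112,874; u = 3,519/112,874 = 3.12%.
Change = 3.12% − 3.42% = −0.30 pp.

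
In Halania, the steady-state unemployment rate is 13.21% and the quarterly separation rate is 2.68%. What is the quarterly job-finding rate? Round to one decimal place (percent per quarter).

Job-finding rate ≈ 17.6% per quarter.

From u* = s/(s+f): f = s·(1−u)/u.
f = 2.68 × (1 − 0.1321) / 0.1321 = 2.3260 / 0.1321 ≈ 17.6% per quarter.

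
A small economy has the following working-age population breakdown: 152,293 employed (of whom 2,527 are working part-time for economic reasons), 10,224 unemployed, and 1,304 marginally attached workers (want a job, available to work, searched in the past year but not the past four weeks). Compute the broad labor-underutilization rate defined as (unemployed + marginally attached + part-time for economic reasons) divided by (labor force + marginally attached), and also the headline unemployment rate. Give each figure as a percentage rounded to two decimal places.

Broad underutilization rate ≈ 8.58%; headline unemployment rate ≈ 6.29%.

Labor force = 152,293 + 10,224 = 162,517.
Numerator = 10,224 + 1,304 + 2,527 = 14,055.
Denominator = 162,517 + 1,304 = 163,821.
Broad rate = 14,055 / 163,821 = 8.58%.
Headline unemployment rate = 10,224 / 162,517 = 6.29%.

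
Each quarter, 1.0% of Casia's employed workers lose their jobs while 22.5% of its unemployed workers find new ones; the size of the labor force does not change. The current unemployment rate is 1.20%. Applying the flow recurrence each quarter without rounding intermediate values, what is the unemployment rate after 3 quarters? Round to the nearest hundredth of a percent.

Unemployment rate after three quarters ≈ 2.89%.

With a fixed labor force, u_{t+1} = u_t + s·(1−u_t) − f·u_t = u_t·(1−s−f) + s.
Here 1−s−f = 0.765 and s = 0.010.
u_1 = 0.012000 × 0.765 + 0.010 = 0.019180.
u_2 = 0.019180 × 0.765 + 0.010 = 0.024673.
u_3 = 0.024673 × 0.765 + 0.010 = 0.028875.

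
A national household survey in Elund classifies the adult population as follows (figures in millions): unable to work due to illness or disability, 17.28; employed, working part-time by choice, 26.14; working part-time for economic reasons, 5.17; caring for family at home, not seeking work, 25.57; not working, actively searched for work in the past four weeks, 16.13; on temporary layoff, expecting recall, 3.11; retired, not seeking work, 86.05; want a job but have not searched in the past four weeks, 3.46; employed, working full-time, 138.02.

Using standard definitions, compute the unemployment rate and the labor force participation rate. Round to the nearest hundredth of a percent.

Employed = 26.14 + 5.17 + 138.02 = 169.33 million (anyone who worked, including part-time for economic reasons, counts as employed).
Unemployed = 16.13 + 3.11 = 19.24 million (jobless and actively searching, or on temporary layoff).
Labor force = 169.33 + 19.24 = 188.57 million.
Not in labor force = 17.28 + 25.57 + 86.05 + 3.46 = 132.36 million (those not working and not actively searching are outside the labor force — including those who want a job but have given up searching).
Civilian working-age population = 188.57 + 132.36 = 320.93 million.
Unemployment rate = 19.24 / 188.57 = 10.20%.
Labor force participation rate = 188.57 / 320.93 = 58.76%.

Unemployment rate ≈ 10.20%; labor force participation rate ≈ 58.76%.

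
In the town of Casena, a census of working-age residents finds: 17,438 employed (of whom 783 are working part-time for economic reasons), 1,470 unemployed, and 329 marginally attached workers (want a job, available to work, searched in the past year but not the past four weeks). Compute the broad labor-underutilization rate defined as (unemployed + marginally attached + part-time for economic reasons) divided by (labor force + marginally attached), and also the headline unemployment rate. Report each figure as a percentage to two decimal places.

Broad underutilization rate ≈ 13.42%; headline unemployment rate ≈ 7.77%.

Labor force = 17,438 + 1,470 = 18,908.
Numerator = 1,470 + 329 + 783 = 2,582.
Denominator = 18,908 + 329 = 19,237.
Broad rate = 2,582 / 19,237 = 13.42%.
Headline unemployment rate = 1,470 / 18,908 = 7.77%.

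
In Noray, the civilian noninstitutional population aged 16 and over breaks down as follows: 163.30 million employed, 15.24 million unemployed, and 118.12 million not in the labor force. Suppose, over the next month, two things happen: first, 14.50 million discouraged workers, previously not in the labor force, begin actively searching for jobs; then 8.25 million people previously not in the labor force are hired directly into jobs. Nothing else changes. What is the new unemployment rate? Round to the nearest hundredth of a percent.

New unemployment rate ≈ 14.77%.

Initially, labor force = 163.30 + 15.24 = 178.54 million, so u = 15.24/178.54 = 8.54%.
After the first change, unemployed and labor force both rise by 14.50 → E = 163.30, U = 29.74, labor force = 193.04 million.
After the second change, employed and labor force both rise by 8.25; unemployed unchanged → E = 171.55, U = 29.74, labor force = 201.29 million.
New unemployment rate = 29.74 / 201.29 = 14.77%.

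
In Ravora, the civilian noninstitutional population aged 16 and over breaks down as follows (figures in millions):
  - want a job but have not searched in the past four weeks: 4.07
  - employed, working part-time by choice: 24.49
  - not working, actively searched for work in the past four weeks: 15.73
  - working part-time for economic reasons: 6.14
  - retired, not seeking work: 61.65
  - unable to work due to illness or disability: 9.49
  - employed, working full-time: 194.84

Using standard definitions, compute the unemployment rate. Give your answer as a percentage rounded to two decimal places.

Unemployment rate ≈ 6.52%.

Employed = 24.49 + 6.14 + 194.84 = 225.47 million (anyone who worked, including part-time for economic reasons, counts as employed).
Unemployed = 15.73 million.
Labor force = 225.47 + 15.73 = 241.20 million.
Unemployment rate = 15.73 / 241.20 = 6.52%.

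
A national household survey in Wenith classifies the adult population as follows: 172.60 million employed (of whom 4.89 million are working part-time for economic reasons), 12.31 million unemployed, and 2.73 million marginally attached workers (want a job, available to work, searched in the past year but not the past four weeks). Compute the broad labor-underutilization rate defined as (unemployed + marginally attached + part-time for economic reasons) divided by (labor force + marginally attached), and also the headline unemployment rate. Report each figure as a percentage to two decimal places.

Broad underutilization rate ≈ 10.62%; headline unemployment rate ≈ 6.66%.

Labor force = 172.60 + 12.31 = 184.91 million.
Numerator = 12.31 + 2.73 + 4.89 = 19.93 million.
Denominator = 184.91 + 2.73 = 187.64 million.
Broad rate = 19.93 / 187.64 = 10.62%.
Headline unemployment rate = 12.31 / 184.91 = 6.66%.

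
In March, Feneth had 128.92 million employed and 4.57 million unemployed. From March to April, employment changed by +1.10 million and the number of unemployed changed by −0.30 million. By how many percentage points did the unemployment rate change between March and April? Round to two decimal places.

The unemployment rate changed by −0.24 percentage points.

March: labor force = 128.92 + 4.57 = 133.49; u = 4.57/133.49 = 3.42%.
April: labor force = 130.02 + 4.27 = 134.29; u = 4.27/134.29 = 3.18%.
Change = 3.18% − 3.42% = −0.24 pp.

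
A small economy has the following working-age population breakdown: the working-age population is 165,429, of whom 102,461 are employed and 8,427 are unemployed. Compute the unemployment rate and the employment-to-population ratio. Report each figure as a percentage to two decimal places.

Unemployment rate ≈ 7.60%; employment-population ratio ≈ 61.94%.

Labor force = employed + unemployed = 102,461 + 8,427 = 110,888.
Unemployment rate = 8,427 / 110,888 = 7.60%.
Employment-population ratio = 102,461 / 165,429 = 61.94%.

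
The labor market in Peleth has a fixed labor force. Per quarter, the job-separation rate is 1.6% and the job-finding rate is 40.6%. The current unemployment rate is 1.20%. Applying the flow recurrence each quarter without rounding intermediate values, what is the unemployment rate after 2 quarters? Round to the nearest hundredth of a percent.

With a fixed labor force, u_{t+1} = u_t + s·(1−u_t) − f·u_t = u_t·(1−s−f) + s.
Here 1−s−f = 0.578 and s = 0.016.
u_1 = 0.012000 × 0.578 + 0.016 = 0.022936.
u_2 = 0.022936 × 0.578 + 0.016 = 0.029257.

Unemployment rate after two quarters ≈ 2.93%.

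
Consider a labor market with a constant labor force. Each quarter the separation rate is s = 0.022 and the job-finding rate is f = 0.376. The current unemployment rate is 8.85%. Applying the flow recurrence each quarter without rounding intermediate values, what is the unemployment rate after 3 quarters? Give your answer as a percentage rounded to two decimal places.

Unemployment rate after three quarters ≈ 6.25%.

With a fixed labor force, u_{t+1} = u_t + s·(1−u_t) − f·u_t = u_t·(1−s−f) + s.
Here 1−s−f = 0.602 and s = 0.022.
u_1 = 0.088500 × 0.602 + 0.022 = 0.075277.
u_2 = 0.075277 × 0.602 + 0.022 = 0.067317.
u_3 = 0.067317 × 0.602 + 0.022 = 0.062525.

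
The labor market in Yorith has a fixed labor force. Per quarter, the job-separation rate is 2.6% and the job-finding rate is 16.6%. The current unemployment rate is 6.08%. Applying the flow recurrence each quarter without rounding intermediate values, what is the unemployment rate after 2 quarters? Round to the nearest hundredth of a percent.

With a fixed labor force, u_{t+1} = u_t + s·(1−u_t) − f·u_t = u_t·(1−s−f) + s.
Here 1−s−f = 0.808 and s = 0.026.
u_1 = 0.060800 × 0.808 + 0.026 = 0.075126.
u_2 = 0.075126 × 0.808 + 0.026 = 0.086702.

Unemployment rate after two quarters ≈ 8.67%.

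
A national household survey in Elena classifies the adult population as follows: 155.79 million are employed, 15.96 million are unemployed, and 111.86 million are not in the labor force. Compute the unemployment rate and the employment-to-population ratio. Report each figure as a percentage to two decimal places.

Labor force = employed + unemployed = 155.79 + 15.96 = 171.75 million.
Working-age population = 171.75 + 111.86 = 283.61 million.
Unemployment rate = 15.96 / 171.75 = 9.29%.
Employment-population ratio = 155.79 / 283.61 = 54.93%.

Unemployment rate ≈ 9.29%; employment-population ratio ≈ 54.93%.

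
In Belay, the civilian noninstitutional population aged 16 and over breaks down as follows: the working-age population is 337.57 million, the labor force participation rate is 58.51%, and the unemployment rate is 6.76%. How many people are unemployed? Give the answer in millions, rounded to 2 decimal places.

Labor force = 0.5851 × 337.57 = 197.51 million.
Unemployed = 0.0676 × 197.51 ≈ 13.35 million.

About 13.35 million are unemployed.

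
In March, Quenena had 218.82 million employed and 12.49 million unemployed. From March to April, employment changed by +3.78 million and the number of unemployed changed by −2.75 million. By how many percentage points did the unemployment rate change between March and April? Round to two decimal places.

The unemployment rate changed by −1.21 percentage points.

March: labor force = 218.82 + 12.49 = 231.31; u = 12.49/231.31 = 5.40%.
April: labor force = 222.60 + 9.74 = 232.34; u = 9.74/232.34 = 4.19%.
Change = 4.19% − 5.40% = −1.21 pp.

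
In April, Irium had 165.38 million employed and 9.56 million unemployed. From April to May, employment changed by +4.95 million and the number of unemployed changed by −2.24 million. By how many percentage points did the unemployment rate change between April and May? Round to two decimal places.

April: labor force = 165.38 + 9.56 = 174.94; u = 9.56/174.94 = 5.46%.
May: labor force = 170.33 + 7.32 = 177.65; u = 7.32/177.65 = 4.12%.
Change = 4.12% − 5.46% = −1.34 pp.

The unemployment rate changed by −1.34 percentage points.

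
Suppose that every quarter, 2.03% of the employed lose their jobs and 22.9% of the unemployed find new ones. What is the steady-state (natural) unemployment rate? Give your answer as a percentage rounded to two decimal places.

At steady state the flows balance: s·E = f·U, so U/(E+U) = s/(s+f).
u* = 2.03 / (2.03 + 22.9) = 2.03 / 24.93 = 8.14%.

Steady-state unemployment rate ≈ 8.14%.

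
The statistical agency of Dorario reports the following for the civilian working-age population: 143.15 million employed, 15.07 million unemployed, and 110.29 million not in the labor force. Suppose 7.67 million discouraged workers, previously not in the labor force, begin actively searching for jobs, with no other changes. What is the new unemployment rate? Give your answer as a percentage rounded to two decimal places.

New unemployment rate ≈ 13.71%.

Initially, labor force = 143.15 + 15.07 = 158.22 million, so u = 15.07/158.22 = 9.52%.
After the change, unemployed and labor force both rise by 7.67 → E = 143.15, U = 22.74, labor force = 165.89 million.
New unemployment rate = 22.74 / 165.89 = 13.71%.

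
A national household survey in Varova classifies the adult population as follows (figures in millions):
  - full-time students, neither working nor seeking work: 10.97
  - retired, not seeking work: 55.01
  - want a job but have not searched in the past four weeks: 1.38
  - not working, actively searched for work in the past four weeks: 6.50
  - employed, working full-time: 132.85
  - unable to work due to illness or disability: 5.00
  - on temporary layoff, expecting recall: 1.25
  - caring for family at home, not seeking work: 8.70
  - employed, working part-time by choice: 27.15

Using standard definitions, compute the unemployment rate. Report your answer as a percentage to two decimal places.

Unemployment rate ≈ 4.62%.

Employed = 132.85 + 27.15 = 160.00 million.
Unemployed = 6.50 + 1.25 = 7.75 million (jobless and actively searching, or on temporary layoff).
Labor force = 160.00 + 7.75 = 167.75 million.
Unemployment rate = 7.75 / 167.75 = 4.62%.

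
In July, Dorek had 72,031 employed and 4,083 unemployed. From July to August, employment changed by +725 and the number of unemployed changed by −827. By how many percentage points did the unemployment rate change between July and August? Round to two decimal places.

July: labor force = 72,031 + 4,083 = 76,114; u = 4,083/76,114 = 5.36%.
August: labor force = 72,756 + 3,256 = 76,012; u = 3,256/76,012 = 4.28%.
Change = 4.28% − 5.36% = −1.08 pp.

The unemployment rate changed by −1.08 percentage points.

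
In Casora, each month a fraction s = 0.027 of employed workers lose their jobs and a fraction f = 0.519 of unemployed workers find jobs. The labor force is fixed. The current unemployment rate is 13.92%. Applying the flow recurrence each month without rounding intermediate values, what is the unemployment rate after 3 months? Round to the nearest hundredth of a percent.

With a fixed labor force, u_{t+1} = u_t + s·(1−u_t) − f·u_t = u_t·(1−s−f) + s.
Here 1−s−f = 0.454 and s = 0.027.
u_1 = 0.139200 × 0.454 + 0.027 = 0.090197.
u_2 = 0.090197 × 0.454 + 0.027 = 0.067949.
u_3 = 0.067949 × 0.454 + 0.027 = 0.057849.

Unemployment rate after three months ≈ 5.78%.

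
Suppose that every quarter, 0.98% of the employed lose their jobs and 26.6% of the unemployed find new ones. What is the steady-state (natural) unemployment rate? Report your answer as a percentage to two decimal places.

Steady-state unemployment rate ≈ 3.55%.

At steady state the flows balance: s·E = f·U, so U/(E+U) = s/(s+f).
u* = 0.98 / (0.98 + 26.6) = 0.98 / 27.58 = 3.55%.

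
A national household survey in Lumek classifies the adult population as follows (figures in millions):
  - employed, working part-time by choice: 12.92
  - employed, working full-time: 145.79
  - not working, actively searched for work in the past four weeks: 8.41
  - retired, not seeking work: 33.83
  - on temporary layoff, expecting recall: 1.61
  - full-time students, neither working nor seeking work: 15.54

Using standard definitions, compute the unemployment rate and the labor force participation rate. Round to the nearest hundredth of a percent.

Employed = 12.92 + 145.79 = 158.71 million.
Unemployed = 8.41 + 1.61 = 10.02 million (jobless and actively searching, or on temporary layoff).
Labor force = 158.71 + 10.02 = 168.73 million.
Not in labor force = 33.83 + 15.54 = 49.37 million (those not working and not actively searching are outside the labor force).
Civilian working-age population = 168.73 + 49.37 = 218.10 million.
Unemployment rate = 10.02 / 168.73 = 5.94%.
Labor force participation rate = 168.73 / 218.10 = 77.36%.

Unemployment rate ≈ 5.94%; labor force participation rate ≈ 77.36%.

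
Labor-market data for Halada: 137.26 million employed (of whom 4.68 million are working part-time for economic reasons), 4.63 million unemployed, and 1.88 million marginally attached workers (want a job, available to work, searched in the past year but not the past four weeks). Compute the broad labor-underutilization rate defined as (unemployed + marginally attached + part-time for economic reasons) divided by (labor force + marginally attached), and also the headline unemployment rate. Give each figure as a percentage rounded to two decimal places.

Broad underutilization rate ≈ 7.78%; headline unemployment rate ≈ 3.26%.

Labor force = 137.26 + 4.63 = 141.89 million.
Numerator = 4.63 + 1.88 + 4.68 = 11.19 million.
Denominator = 141.89 + 1.88 = 143.77 million.
Broad rate = 11.19 / 143.77 = 7.78%.
Headline unemployment rate = 4.63 / 141.89 = 3.26%.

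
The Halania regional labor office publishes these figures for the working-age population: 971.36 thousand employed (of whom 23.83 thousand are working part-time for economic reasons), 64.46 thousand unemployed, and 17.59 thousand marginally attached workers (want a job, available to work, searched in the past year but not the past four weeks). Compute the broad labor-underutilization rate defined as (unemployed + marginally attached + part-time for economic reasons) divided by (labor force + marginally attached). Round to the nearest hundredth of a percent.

Broad underutilization rate ≈ 10.05%.

Labor force = 971.36 + 64.46 = 1,035.82 thousand.
Numerator = 64.46 + 17.59 + 23.83 = 105.88 thousand.
Denominator = 1,035.82 + 17.59 = 1,053.41 thousand.
Broad rate = 105.88 / 1,053.41 = 10.05%.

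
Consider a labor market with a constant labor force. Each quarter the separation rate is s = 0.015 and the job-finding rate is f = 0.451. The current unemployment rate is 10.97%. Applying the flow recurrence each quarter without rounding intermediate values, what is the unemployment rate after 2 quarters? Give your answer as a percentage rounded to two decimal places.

With a fixed labor force, u_{t+1} = u_t + s·(1−u_t) − f·u_t = u_t·(1−s−f) + s.
Here 1−s−f = 0.534 and s = 0.015.
u_1 = 0.109700 × 0.534 + 0.015 = 0.073580.
u_2 = 0.073580 × 0.534 + 0.015 = 0.054292.

Unemployment rate after two quarters ≈ 5.43%.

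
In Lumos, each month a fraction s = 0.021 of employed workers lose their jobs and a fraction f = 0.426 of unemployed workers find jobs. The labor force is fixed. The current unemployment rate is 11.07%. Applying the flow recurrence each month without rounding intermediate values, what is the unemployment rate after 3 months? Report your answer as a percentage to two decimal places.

With a fixed labor force, u_{t+1} = u_t + s·(1−u_t) − f·u_t = u_t·(1−s−f) + s.
Here 1−s−f = 0.553 and s = 0.021.
u_1 = 0.110700 × 0.553 + 0.021 = 0.082217.
u_2 = 0.082217 × 0.553 + 0.021 = 0.066466.
u_3 = 0.066466 × 0.553 + 0.021 = 0.057756.

Unemployment rate after three months ≈ 5.78%.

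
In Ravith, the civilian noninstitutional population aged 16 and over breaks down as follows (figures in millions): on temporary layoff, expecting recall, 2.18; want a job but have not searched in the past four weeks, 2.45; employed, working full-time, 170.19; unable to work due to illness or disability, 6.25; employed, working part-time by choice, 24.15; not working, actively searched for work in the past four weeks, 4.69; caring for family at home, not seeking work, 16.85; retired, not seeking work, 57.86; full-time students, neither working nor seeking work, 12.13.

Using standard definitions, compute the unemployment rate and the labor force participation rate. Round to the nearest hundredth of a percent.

Employed = 170.19 + 24.15 = 194.34 million.
Unemployed = 2.18 + 4.69 = 6.87 million (jobless and actively searching, or on temporary layoff).
Labor force = 194.34 + 6.87 = 201.21 million.
Not in labor force = 2.45 + 6.25 + 16.85 + 57.86 + 12.13 = 95.54 million (those not working and not actively searching are outside the labor force — including those who want a job but have given up searching).
Civilian working-age population = 201.21 + 95.54 = 296.75 million.
Unemployment rate = 6.87 / 201.21 = 3.41%.
Labor force participation rate = 201.21 / 296.75 = 67.80%.

Unemployment rate ≈ 3.41%; labor force participation rate ≈ 67.80%.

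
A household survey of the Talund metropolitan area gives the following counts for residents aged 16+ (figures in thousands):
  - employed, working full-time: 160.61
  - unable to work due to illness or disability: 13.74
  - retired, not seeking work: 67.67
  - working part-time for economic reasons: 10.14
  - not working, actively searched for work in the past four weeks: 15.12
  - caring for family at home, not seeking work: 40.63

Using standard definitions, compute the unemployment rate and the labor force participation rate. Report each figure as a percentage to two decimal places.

Employed = 160.61 + 10.14 = 170.75 thousand (anyone who worked, including part-time for economic reasons, counts as employed).
Unemployed = 15.12 thousand.
Labor force = 170.75 + 15.12 = 185.87 thousand.
Not in labor force = 13.74 + 67.67 + 40.63 = 122.04 thousand (those not working and not actively searching are outside the labor force).
Civilian working-age population = 185.87 + 122.04 = 307.91 thousand.
Unemployment rate = 15.12 / 185.87 = 8.13%.
Labor force participation rate = 185.87 / 307.91 = 60.37%.

Unemployment rate ≈ 8.13%; labor force participation rate ≈ 60.37%.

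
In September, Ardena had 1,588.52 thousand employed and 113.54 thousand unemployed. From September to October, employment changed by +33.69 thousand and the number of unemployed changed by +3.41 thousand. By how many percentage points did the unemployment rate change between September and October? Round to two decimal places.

September: labor force = 1,588.52 + 113.54 = 1,702.06; u = 113.54/1,702.06 = 6.67%.
October: labor force = 1,622.21 + 116.95 = 1,739.16; u = 116.95/1,739.16 = 6.72%.
Change = 6.72% − 6.67% = +0.05 pp.

The unemployment rate changed by +0.05 percentage points.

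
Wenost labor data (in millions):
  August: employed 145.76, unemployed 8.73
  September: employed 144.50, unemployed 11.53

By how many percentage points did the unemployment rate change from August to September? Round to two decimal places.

The unemployment rate changed by +1.74 percentage points.

August: labor force = 145.76 + 8.73 = 154.49; u = 8.73/154.49 = 5.65%.
September: labor force = 144.50 + 11.53 = 156.03; u = 11.53/156.03 = 7.39%.
Change = 7.39% − 5.65% = +1.74 pp.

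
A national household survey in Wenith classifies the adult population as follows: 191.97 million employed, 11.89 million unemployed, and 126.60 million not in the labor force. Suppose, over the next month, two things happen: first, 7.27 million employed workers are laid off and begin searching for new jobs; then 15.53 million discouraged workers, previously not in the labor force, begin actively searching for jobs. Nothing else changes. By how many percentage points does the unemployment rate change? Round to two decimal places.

Initially, labor force = 191.97 + 11.89 = 203.86 million, so u = 11.89/203.86 = 5.83%.
After the first change, employed falls and unemployed rises by 7.27; labor force unchanged → E = 184.70, U = 19.16, labor force = 203.86 million.
After the second change, unemployed and labor force both rise by 15.53 → E = 184.70, U = 34.69, labor force = 219.39 million.
New unemployment rate = 34.69 / 219.39 = 15.81%.
Change = 15.81% − 5.83% = +9.98 percentage points.

The unemployment rate changes by +9.98 percentage points.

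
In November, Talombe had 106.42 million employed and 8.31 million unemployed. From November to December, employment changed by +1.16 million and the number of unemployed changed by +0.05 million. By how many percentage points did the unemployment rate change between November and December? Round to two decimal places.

The unemployment rate changed by −0.03 percentage points.

November: labor force = 106.42 + 8.31 = 114.73; u = 8.31/114.73 = 7.24%.
December: labor force = 107.58 + 8.36 = 115.94; u = 8.36/115.94 = 7.21%.
Change = 7.21% − 7.24% = −0.03 pp.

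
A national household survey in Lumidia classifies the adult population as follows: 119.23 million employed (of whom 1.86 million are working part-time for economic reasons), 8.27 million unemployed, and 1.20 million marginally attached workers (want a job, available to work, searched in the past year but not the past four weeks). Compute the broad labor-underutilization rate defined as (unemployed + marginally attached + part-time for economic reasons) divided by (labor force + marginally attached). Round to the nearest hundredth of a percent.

Labor force = 119.23 + 8.27 = 127.50 million.
Numerator = 8.27 + 1.20 + 1.86 = 11.33 million.
Denominator = 127.50 + 1.20 = 128.70 million.
Broad rate = 11.33 / 128.70 = 8.80%.

Broad underutilization rate ≈ 8.80%.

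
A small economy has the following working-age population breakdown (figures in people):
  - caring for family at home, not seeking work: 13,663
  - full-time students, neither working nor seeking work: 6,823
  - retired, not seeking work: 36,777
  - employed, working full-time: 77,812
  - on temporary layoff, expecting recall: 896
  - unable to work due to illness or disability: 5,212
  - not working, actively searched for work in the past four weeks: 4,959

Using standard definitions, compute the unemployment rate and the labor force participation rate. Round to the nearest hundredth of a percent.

Unemployment rate ≈ 7.00%; labor force participation rate ≈ 57.25%.

Employed = 77,812.
Unemployed = 896 + 4,959 = 5,855 (jobless and actively searching, or on temporary layoff).
Labor force = 77,812 + 5,855 = 83,667.
Not in labor force = 13,663 + 6,823 + 36,777 + 5,212 = 62,475 (those not working and not actively searching are outside the labor force).
Civilian working-age population = 83,667 + 62,475 = 146,142.
Unemployment rate = 5,855 / 83,667 = 7.00%.
Labor force participation rate = 83,667 / 146,142 = 57.25%.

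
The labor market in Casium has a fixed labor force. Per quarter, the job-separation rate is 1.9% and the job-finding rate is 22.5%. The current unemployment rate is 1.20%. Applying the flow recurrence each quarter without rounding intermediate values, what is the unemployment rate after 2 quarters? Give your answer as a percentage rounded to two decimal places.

Unemployment rate after two quarters ≈ 4.02%.

With a fixed labor force, u_{t+1} = u_t + s·(1−u_t) − f·u_t = u_t·(1−s−f) + s.
Here 1−s−f = 0.756 and s = 0.019.
u_1 = 0.012000 × 0.756 + 0.019 = 0.028072.
u_2 = 0.028072 × 0.756 + 0.019 = 0.040222.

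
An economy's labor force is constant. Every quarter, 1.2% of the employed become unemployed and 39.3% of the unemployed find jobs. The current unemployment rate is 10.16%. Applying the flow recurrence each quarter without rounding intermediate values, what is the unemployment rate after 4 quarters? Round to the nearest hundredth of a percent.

With a fixed labor force, u_{t+1} = u_t + s·(1−u_t) − f·u_t = u_t·(1−s−f) + s.
Here 1−s−f = 0.595 and s = 0.012.
u_1 = 0.101600 × 0.595 + 0.012 = 0.072452.
u_2 = 0.072452 × 0.595 + 0.012 = 0.055109.
u_3 = 0.055109 × 0.595 + 0.012 = 0.044790.
u_4 = 0.044790 × 0.595 + 0.012 = 0.038650.

Unemployment rate after four quarters ≈ 3.86%.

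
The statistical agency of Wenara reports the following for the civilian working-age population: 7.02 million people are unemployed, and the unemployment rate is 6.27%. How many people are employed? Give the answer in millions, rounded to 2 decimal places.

Labor force = U / u = 7.02 / 0.0627 ≈ 111.96 million.
Employed = labor force − unemployed = 111.96 − 7.02 = 104.94 million.

About 104.94 million are employed.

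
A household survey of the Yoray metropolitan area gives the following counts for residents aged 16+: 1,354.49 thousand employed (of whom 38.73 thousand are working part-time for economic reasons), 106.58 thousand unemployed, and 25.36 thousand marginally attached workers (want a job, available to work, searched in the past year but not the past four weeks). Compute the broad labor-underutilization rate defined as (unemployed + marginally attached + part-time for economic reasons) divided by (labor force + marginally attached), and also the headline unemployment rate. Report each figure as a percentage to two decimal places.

Broad underutilization rate ≈ 11.48%; headline unemployment rate ≈ 7.29%.

Labor force = 1,354.49 + 106.58 = 1,461.07 thousand.
Numerator = 106.58 + 25.36 + 38.73 = 170.67 thousand.
Denominator = 1,461.07 + 25.36 = 1,486.43 thousand.
Broad rate = 170.67 / 1,486.43 = 11.48%.
Headline unemployment rate = 106.58 / 1,461.07 = 7.29%.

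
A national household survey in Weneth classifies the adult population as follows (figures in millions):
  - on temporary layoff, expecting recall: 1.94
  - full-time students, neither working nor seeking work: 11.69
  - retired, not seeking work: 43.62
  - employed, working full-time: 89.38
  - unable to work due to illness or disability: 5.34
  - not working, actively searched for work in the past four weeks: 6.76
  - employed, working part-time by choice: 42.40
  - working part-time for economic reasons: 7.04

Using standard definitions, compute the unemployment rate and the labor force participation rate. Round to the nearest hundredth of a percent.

Unemployment rate ≈ 5.90%; labor force participation rate ≈ 70.87%.

Employed = 89.38 + 42.40 + 7.04 = 138.82 million (anyone who worked, including part-time for economic reasons, counts as employed).
Unemployed = 1.94 + 6.76 = 8.70 million (jobless and actively searching, or on temporary layoff).
Labor force = 138.82 + 8.70 = 147.52 million.
Not in labor force = 11.69 + 43.62 + 5.34 = 60.65 million (those not working and not actively searching are outside the labor force).
Civilian working-age population = 147.52 + 60.65 = 208.17 million.
Unemployment rate = 8.70 / 147.52 = 5.90%.
Labor force participation rate = 147.52 / 208.17 = 70.87%.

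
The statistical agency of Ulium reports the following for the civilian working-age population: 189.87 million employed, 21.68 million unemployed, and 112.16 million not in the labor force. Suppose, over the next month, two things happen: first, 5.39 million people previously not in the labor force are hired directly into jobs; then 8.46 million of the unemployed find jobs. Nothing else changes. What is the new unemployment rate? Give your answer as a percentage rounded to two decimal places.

New unemployment rate ≈ 6.09%.

Initially, labor force = 189.87 + 21.68 = 211.55 million, so u = 21.68/211.55 = 10.25%.
After the first change, employed and labor force both rise by 5.39; unemployed unchanged → E = 195.26, U = 21.68, labor force = 216.94 million.
After the second change, unemployed falls and employed rises by 8.46; labor force unchanged → E = 203.72, U = 13.22, labor force = 216.94 million.
New unemployment rate = 13.22 / 216.94 = 6.09%.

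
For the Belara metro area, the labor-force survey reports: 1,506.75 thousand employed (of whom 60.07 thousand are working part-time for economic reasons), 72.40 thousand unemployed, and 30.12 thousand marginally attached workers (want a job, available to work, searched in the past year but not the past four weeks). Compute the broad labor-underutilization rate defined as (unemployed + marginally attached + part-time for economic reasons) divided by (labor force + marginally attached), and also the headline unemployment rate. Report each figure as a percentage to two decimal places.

Broad underutilization rate ≈ 10.10%; headline unemployment rate ≈ 4.58%.

Labor force = 1,506.75 + 72.40 = 1,579.15 thousand.
Numerator = 72.40 + 30.12 + 60.07 = 162.59 thousand.
Denominator = 1,579.15 + 30.12 = 1,609.27 thousand.
Broad rate = 162.59 / 1,609.27 = 10.10%.
Headline unemployment rate = 72.40 / 1,579.15 = 4.58%.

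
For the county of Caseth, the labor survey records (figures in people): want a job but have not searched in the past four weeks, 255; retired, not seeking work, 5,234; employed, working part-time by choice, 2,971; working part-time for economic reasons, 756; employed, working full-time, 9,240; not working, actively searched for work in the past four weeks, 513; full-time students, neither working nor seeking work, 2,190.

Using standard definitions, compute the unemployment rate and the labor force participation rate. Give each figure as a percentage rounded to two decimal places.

Employed = 2,971 + 756 + 9,240 = 12,967 (anyone who worked, including part-time for economic reasons, counts as employed).
Unemployed = 513.
Labor force = 12,967 + 513 = 13,480.
Not in labor force = 255 + 5,234 + 2,190 = 7,679 (those not working and not actively searching are outside the labor force — including those who want a job but have given up searching).
Civilian working-age population = 13,480 + 7,679 = 21,159.
Unemployment rate = 513 / 13,480 = 3.81%.
Labor force participation rate = 13,480 / 21,159 = 63.71%.

Unemployment rate ≈ 3.81%; labor force participation rate ≈ 63.71%.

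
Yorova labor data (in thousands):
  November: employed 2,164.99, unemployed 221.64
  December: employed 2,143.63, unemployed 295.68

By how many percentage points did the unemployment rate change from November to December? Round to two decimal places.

The unemployment rate changed by +2.83 percentage points.

November: labor force = 2,164.99 + 221.64 = 2,386.63; u = 221.64/2,386.63 = 9.29%.
December: labor force = 2,143.63 + 295.68 = 2,439.31; u = 295.68/2,439.31 = 12.12%.
Change = 12.12% − 9.29% = +2.83 pp.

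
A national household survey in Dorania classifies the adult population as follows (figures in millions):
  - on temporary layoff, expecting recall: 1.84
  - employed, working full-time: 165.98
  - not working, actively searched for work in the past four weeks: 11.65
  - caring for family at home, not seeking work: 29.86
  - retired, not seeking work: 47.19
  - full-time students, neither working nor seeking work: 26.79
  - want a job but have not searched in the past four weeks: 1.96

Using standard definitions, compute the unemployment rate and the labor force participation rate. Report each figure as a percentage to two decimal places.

Employed = 165.98 million.
Unemployed = 1.84 + 11.65 = 13.49 million (jobless and actively searching, or on temporary layoff).
Labor force = 165.98 + 13.49 = 179.47 million.
Not in labor force = 29.86 + 47.19 + 26.79 + 1.96 = 105.80 million (those not working and not actively searching are outside the labor force — including those who want a job but have given up searching).
Civilian working-age population = 179.47 + 105.80 = 285.27 million.
Unemployment rate = 13.49 / 179.47 = 7.52%.
Labor force participation rate = 179.47 / 285.27 = 62.91%.

Unemployment rate ≈ 7.52%; labor force participation rate ≈ 62.91%.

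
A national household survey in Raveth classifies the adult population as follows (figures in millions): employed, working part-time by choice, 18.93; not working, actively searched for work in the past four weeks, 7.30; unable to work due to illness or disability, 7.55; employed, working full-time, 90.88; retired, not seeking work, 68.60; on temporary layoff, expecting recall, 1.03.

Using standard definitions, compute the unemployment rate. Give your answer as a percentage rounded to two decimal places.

Unemployment rate ≈ 7.05%.

Employed = 18.93 + 90.88 = 109.81 million.
Unemployed = 7.30 + 1.03 = 8.33 million (jobless and actively searching, or on temporary layoff).
Labor force = 109.81 + 8.33 = 118.14 million.
Unemployment rate = 8.33 / 118.14 = 7.05%.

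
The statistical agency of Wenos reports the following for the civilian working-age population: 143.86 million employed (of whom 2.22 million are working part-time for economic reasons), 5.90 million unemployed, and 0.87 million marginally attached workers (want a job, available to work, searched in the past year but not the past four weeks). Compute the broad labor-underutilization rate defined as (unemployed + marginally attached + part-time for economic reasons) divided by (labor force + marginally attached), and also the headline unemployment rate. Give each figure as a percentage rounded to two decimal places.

Labor force = 143.86 + 5.90 = 149.76 million.
Numerator = 5.90 + 0.87 + 2.22 = 8.99 million.
Denominator = 149.76 + 0.87 = 150.63 million.
Broad rate = 8.99 / 150.63 = 5.97%.
Headline unemployment rate = 5.90 / 149.76 = 3.94%.

Broad underutilization rate ≈ 5.97%; headline unemployment rate ≈ 3.94%.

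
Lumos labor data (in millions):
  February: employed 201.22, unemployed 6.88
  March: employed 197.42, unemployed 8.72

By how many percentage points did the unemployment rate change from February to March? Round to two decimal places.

The unemployment rate changed by +0.92 percentage points.

February: labor force = 201.22 + 6.88 = 208.10; u = 6.88/208.10 = 3.31%.
March: labor force = 197.42 + 8.72 = 206.14; u = 8.72/206.14 = 4.23%.
Change = 4.23% − 3.31% = +0.92 pp.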